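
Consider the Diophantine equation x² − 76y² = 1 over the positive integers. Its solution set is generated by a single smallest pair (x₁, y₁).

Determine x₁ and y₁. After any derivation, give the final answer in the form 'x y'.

57799 6630

√76 = [8; 1,2,1,1,5,4,5,1,1,2,1,16, …], period ℓ=12 (even) → k=11
step 0: (8, 1)  from 8·(1,0) + (0,1)
step 1: (9, 1)  from 1·(8,1) + (1,0)
…
step 3: (35, 4)  from 1·(26,3) + (9,1)
…
step 8: (8866, 1017)  from 1·(7445,854) + (1421,163)
…
step 10: (41488, 4759)  from 2·(16311,1871) + (8866,1017)
step 11: (57799, 6630)  from 1·(41488,4759) + (16311,1871)
→ (57799, 6630).  Check: 57799²=3340724401, 76·6630²=3340724400, difference 1.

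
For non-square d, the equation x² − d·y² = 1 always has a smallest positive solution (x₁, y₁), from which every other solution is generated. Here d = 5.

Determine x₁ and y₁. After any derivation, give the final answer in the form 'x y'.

9 4

√5 → a₀=2, period (4); ℓ=1 odd so k=1
i=0: a=2 ⇒ p=2, q=1
i=1: a=4 ⇒ p=9, q=4
→ (9, 4).  Check: 9²=81, 5·4²=80, difference 1.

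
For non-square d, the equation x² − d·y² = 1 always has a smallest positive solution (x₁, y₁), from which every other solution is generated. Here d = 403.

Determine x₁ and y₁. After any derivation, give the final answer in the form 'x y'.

√403 → a₀=20, period (13,2,1,3,1,3,1,2,13,40); ℓ=10 even so k=9
a_0=20:  p_0=20·1+0=20,  q_0=20·0+1=1
…
a_2=2:  p_2=2·261+20=542,  q_2=2·13+1=27
a_3=1:  p_3=1·542+261=803,  q_3=1·27+13=40
a_4=3:  p_4=3·803+542=2951,  q_4=3·40+27=147
a_5=1:  p_5=1·2951+803=3754,  q_5=1·147+40=187
a_6=3:  p_6=3·3754+2951=14213,  q_6=3·187+147=708
a_7=1:  p_7=1·14213+3754=17967,  q_7=1·708+187=895
a_8=2:  p_8=2·17967+14213=50147,  q_8=2·895+708=2498
a_9=13:  p_9=13·50147+17967=669878,  q_9=13·2498+895=33369
→ (669878, 33369).  Check: 669878²=448736534884, 403·33369²=448736534883, difference 1.

669878 33369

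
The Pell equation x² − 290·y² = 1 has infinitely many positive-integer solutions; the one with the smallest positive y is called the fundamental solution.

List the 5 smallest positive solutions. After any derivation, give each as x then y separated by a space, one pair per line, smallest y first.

579 34
670481 39372
776416419 45592742
899089542721 52796355864
1041144914054499 61138134497770

[17; 34] for √290; ℓ=1 ⇒ convergent index 1
k=0  a_k=17  p_k/q_k = 17/1
k=1  a_k=34  p_k/q_k = 579/34
(x₁, y₁) = (579, 34);  579² − 290·34² = 1 ✓
k=2:  x_2 = 579·579+290·34·34 = 670481,  y_2 = 579·34+34·579 = 39372
k=3:  x_3 = 579·670481+290·34·39372 = 776416419,  y_3 = 579·39372+34·670481 = 45592742
k=4:  x_4 = 579·776416419+290·34·45592742 = 899089542721,  y_4 = 579·45592742+34·776416419 = 52796355864
k=5:  x_5 = 579·899089542721+290·34·52796355864 = 1041144914054499,  y_5 = 579·52796355864+34·899089542721 = 61138134497770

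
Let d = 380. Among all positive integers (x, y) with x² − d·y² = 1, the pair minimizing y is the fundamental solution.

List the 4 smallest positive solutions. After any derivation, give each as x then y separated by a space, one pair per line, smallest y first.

39 2
3041 156
237159 12166
18495361 948792

d=380: √d = [19; 2,38] (ℓ=2, even), read p_1/q_1
step 0: (19, 1)  from 19·(1,0) + (0,1)
step 1: (39, 2)  from 2·(19,1) + (1,0)
fundamental: x₁=39, y₁=2  (since 1521 − 380·4 = 1)
n=2: (39,2)∘(39,2) = (39·39+380·2·2, 39·2+2·39) = (3041,156)
n=3: (3041,156)∘(39,2) = (39·3041+380·2·156, 39·156+2·3041) = (237159,12166)
n=4: (237159,12166)∘(39,2) = (39·237159+380·2·12166, 39·12166+2·237159) = (18495361,948792)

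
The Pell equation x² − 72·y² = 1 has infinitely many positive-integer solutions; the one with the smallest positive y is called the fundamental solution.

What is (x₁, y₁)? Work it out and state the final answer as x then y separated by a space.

17 2

√72 → a₀=8, period (2,16); ℓ=2 even so k=1
a_0=8:  p_0=8·1+0=8,  q_0=8·0+1=1
a_1=2:  p_1=2·8+1=17,  q_1=2·1+0=2
(x₁, y₁) = (17, 2);  17² − 72·2² = 1 ✓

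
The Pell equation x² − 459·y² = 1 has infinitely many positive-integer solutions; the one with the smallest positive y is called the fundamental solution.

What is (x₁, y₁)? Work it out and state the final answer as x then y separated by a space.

d=459: √d = [21; 2,2,1,4,21,4,1,2,2,42] (ℓ=10, even), read p_9/q_9
i=0: a=21 ⇒ p=21, q=1
…
i=2: a=2 ⇒ p=107, q=5
…
i=8: a=2 ⇒ p=212079, q=9899
i=9: a=2 ⇒ p=499850, q=23331
→ (499850, 23331).  Check: 499850²=249850022500, 459·23331²=249850022499, difference 1.

499850 23331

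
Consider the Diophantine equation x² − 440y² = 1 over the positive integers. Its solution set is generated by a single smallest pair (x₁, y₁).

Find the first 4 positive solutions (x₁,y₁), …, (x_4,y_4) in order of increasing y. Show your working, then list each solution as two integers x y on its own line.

21 1
881 42
36981 1763
1552321 74004

√440 = [20; 1,40, …], period ℓ=2 (even) → k=1
a_0=20:  p_0=20·1+0=20,  q_0=20·0+1=1
a_1=1:  p_1=1·20+1=21,  q_1=1·1+0=1
fundamental: x₁=21, y₁=1  (since 441 − 440·1 = 1)
(21+1√440)^2 = 881 + 42√440
(21+1√440)^3 = 36981 + 1763√440
(21+1√440)^4 = 1552321 + 74004√440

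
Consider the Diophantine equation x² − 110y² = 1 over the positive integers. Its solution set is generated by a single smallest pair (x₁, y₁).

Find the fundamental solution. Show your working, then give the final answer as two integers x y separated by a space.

21 2

√110 = [10; 2,20, …], period ℓ=2 (even) → k=1
i=0: a=10 ⇒ p=10, q=1
i=1: a=2 ⇒ p=21, q=2
→ (21, 2).  Check: 21²=441, 110·2²=440, difference 1.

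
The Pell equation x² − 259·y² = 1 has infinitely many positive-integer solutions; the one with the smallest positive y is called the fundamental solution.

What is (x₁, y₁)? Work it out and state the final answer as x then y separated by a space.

√259 → a₀=16, period (10,1,2,3,4,3,2,1,10,32); ℓ=10 even so k=9
i=0: a=16 ⇒ p=16, q=1
i=1: a=10 ⇒ p=161, q=10
i=2: a=1 ⇒ p=177, q=11
i=3: a=2 ⇒ p=515, q=32
i=4: a=3 ⇒ p=1722, q=107
…
i=8: a=1 ⇒ p=79196, q=4921
i=9: a=10 ⇒ p=847225, q=52644
fundamental: x₁=847225, y₁=52644  (since 717790200625 − 259·2771390736 = 1)

847225 52644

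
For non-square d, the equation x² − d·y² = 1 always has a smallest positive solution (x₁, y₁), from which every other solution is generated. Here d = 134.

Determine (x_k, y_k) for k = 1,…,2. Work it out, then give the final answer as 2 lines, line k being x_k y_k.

145925 12606
42588211249 3679061100

√134 = [11; 1,1,2,1,3,…,1,1,22, …], period ℓ=14 (even) → k=13
i=0: a=11 ⇒ p=11, q=1
…
i=4: a=1 ⇒ p=81, q=7
…
i=6: a=1 ⇒ p=382, q=33
…
i=8: a=1 ⇒ p=4503, q=389
i=9: a=3 ⇒ p=17630, q=1523
i=10: a=1 ⇒ p=22133, q=1912
…
i=12: a=1 ⇒ p=84029, q=7259
i=13: a=1 ⇒ p=145925, q=12606
→ (145925, 12606).  Check: 145925²=21294105625, 134·12606²=21294105624, difference 1.
(x_2, y_2) = (145925·145925 + 134·12606·12606, 145925·12606 + 12606·145925) = (42588211249, 3679061100)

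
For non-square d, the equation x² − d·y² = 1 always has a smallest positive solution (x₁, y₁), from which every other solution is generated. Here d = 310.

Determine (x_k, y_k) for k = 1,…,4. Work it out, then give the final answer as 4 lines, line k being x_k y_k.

√310 → a₀=17, period (1,1,1,1,5,…,1,1,34); ℓ=16 even so k=15
a_0=17:  p_0=17·1+0=17,  q_0=17·0+1=1
a_1=1:  p_1=1·17+1=18,  q_1=1·1+0=1
a_2=1:  p_2=1·18+17=35,  q_2=1·1+1=2
…
a_9=1:  p_9=1·5687+2060=7747,  q_9=1·323+117=440
a_10=3:  p_10=3·7747+5687=28928,  q_10=3·440+323=1643
a_11=5:  p_11=5·28928+7747=152387,  q_11=5·1643+440=8655
a_12=1:  p_12=1·152387+28928=181315,  q_12=1·8655+1643=10298
…
a_14=1:  p_14=1·333702+181315=515017,  q_14=1·18953+10298=29251
a_15=1:  p_15=1·515017+333702=848719,  q_15=1·29251+18953=48204
(x₁, y₁) = (848719, 48204);  848719² − 310·48204² = 1 ✓
(x_2, y_2) = (848719·848719 + 310·48204·48204, 848719·48204 + 48204·848719) = (1440647881921, 81823301352)
(x_3, y_3) = (848719·1440647881921 + 310·48204·81823301352, 848719·81823301352 + 48204·1440647881921) = (2445410459391369679, 138889981000287972)
(x_4, y_4) = (848719·2445410459391369679 + 310·48204·138889981000287972, 848719·138889981000287972 + 48204·2445410459391369679) = (4150932639366927117300481, 235757131569084991314384)

848719 48204
1440647881921 81823301352
2445410459391369679 138889981000287972
4150932639366927117300481 235757131569084991314384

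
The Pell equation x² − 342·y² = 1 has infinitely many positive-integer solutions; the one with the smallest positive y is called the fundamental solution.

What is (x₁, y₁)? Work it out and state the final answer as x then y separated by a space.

d=342: √d = [18; 2,36] (ℓ=2, even), read p_1/q_1
i=0: a=18 ⇒ p=18, q=1
i=1: a=2 ⇒ p=37, q=2
fundamental: x₁=37, y₁=2  (since 1369 − 342·4 = 1)

37 2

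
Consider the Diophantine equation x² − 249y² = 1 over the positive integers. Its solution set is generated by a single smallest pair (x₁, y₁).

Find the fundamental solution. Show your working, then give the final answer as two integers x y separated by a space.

8553815 542076

√249 = [15; 1,3,1,1,5,…,3,1,30, …], period ℓ=16 (even) → k=15
step 0: (15, 1)  from 15·(1,0) + (0,1)
step 1: (16, 1)  from 1·(15,1) + (1,0)
step 2: (63, 4)  from 3·(16,1) + (15,1)
step 3: (79, 5)  from 1·(63,4) + (16,1)
step 4: (142, 9)  from 1·(79,5) + (63,4)
step 5: (789, 50)  from 5·(142,9) + (79,5)
…
step 7: (3582, 227)  from 3·(931,59) + (789,50)
step 8: (36751, 2329)  from 10·(3582,227) + (931,59)
step 9: (113835, 7214)  from 3·(36751,2329) + (3582,227)
step 10: (150586, 9543)  from 1·(113835,7214) + (36751,2329)
step 11: (866765, 54929)  from 5·(150586,9543) + (113835,7214)
…
step 13: (1884116, 119401)  from 1·(1017351,64472) + (866765,54929)
step 14: (6669699, 422675)  from 3·(1884116,119401) + (1017351,64472)
step 15: (8553815, 542076)  from 1·(6669699,422675) + (1884116,119401)
fundamental: x₁=8553815, y₁=542076  (since 73167751054225 − 249·293846389776 = 1)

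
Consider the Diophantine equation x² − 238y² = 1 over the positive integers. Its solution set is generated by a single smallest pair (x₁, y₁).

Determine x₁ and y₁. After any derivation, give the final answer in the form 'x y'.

11663 756

√238 → a₀=15, period (2,2,1,14,1,2,2,30); ℓ=8 even so k=7
step 0: (15, 1)  from 15·(1,0) + (0,1)
step 1: (31, 2)  from 2·(15,1) + (1,0)
step 2: (77, 5)  from 2·(31,2) + (15,1)
…
step 4: (1589, 103)  from 14·(108,7) + (77,5)
step 5: (1697, 110)  from 1·(1589,103) + (108,7)
step 6: (4983, 323)  from 2·(1697,110) + (1589,103)
step 7: (11663, 756)  from 2·(4983,323) + (1697,110)
fundamental: x₁=11663, y₁=756  (since 136025569 − 238·571536 = 1)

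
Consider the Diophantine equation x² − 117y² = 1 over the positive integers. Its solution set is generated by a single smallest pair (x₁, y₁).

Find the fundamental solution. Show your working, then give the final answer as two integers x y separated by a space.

649 60

√117 → a₀=10, period (1,4,2,4,1,20); ℓ=6 even so k=5
i=0: a=10 ⇒ p=10, q=1
…
i=2: a=4 ⇒ p=54, q=5
i=3: a=2 ⇒ p=119, q=11
i=4: a=4 ⇒ p=530, q=49
i=5: a=1 ⇒ p=649, q=60
fundamental: x₁=649, y₁=60  (since 421201 − 117·3600 = 1)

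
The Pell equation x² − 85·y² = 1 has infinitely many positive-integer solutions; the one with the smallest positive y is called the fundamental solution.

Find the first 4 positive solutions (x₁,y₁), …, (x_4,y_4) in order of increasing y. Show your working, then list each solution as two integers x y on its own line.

285769 30996
163327842721 17715391848
93348068572789129 10125019625991228
53351968415791425367681 5786833466982059076816

d=85: √d = [9; 4,1,1,4,18] (ℓ=5, odd), read p_9/q_9
step 0: (9, 1)  from 9·(1,0) + (0,1)
…
step 3: (83, 9)  from 1·(46,5) + (37,4)
…
step 5: (6887, 747)  from 18·(378,41) + (83,9)
step 6: (27926, 3029)  from 4·(6887,747) + (378,41)
…
step 8: (62739, 6805)  from 1·(34813,3776) + (27926,3029)
step 9: (285769, 30996)  from 4·(62739,6805) + (34813,3776)
fundamental: x₁=285769, y₁=30996  (since 81663921361 − 85·960752016 = 1)
n=2: (285769,30996)∘(285769,30996) = (285769·285769+85·30996·30996, 285769·30996+30996·285769) = (163327842721,17715391848)
n=3: (163327842721,17715391848)∘(285769,30996) = (285769·163327842721+85·30996·17715391848, 285769·17715391848+30996·163327842721) = (93348068572789129,10125019625991228)
n=4: (93348068572789129,10125019625991228)∘(285769,30996) = (285769·93348068572789129+85·30996·10125019625991228, 285769·10125019625991228+30996·93348068572789129) = (53351968415791425367681,5786833466982059076816)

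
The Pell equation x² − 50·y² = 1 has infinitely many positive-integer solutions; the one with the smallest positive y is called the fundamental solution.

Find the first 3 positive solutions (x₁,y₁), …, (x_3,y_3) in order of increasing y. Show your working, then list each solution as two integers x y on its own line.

99 14
19601 2772
3880899 548842

[7; 14] for √50; ℓ=1 ⇒ convergent index 1
a_0=7:  p_0=7·1+0=7,  q_0=7·0+1=1
a_1=14:  p_1=14·7+1=99,  q_1=14·1+0=14
fundamental: x₁=99, y₁=14  (since 9801 − 50·196 = 1)
k=2:  x_2 = 99·99+50·14·14 = 19601,  y_2 = 99·14+14·99 = 2772
k=3:  x_3 = 99·19601+50·14·2772 = 3880899,  y_3 = 99·2772+14·19601 = 548842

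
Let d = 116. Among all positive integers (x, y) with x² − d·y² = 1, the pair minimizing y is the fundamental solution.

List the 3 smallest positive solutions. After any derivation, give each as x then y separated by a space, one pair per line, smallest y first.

9801 910
192119201 17837820
3765920568201 349656946730

√116 = [10; 1,3,2,1,4,1,2,3,1,20, …], period ℓ=10 (even) → k=9
k=0  a_k=10  p_k/q_k = 10/1
…
k=4  a_k=1  p_k/q_k = 140/13
k=5  a_k=4  p_k/q_k = 657/61
k=6  a_k=1  p_k/q_k = 797/74
k=7  a_k=2  p_k/q_k = 2251/209
k=8  a_k=3  p_k/q_k = 7550/701
k=9  a_k=1  p_k/q_k = 9801/910
fundamental: x₁=9801, y₁=910  (since 96059601 − 116·828100 = 1)
(9801+910√116)^2 = 192119201 + 17837820√116
(9801+910√116)^3 = 3765920568201 + 349656946730√116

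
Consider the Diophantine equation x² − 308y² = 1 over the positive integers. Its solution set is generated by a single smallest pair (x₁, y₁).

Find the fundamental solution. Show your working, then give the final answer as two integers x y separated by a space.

√308 = [17; 1,1,4,1,1,34, …], period ℓ=6 (even) → k=5
a_0=17:  p_0=17·1+0=17,  q_0=17·0+1=1
a_1=1:  p_1=1·17+1=18,  q_1=1·1+0=1
…
a_3=4:  p_3=4·35+18=158,  q_3=4·2+1=9
a_4=1:  p_4=1·158+35=193,  q_4=1·9+2=11
a_5=1:  p_5=1·193+158=351,  q_5=1·11+9=20
→ (351, 20).  Check: 351²=123201, 308·20²=123200, difference 1.

351 20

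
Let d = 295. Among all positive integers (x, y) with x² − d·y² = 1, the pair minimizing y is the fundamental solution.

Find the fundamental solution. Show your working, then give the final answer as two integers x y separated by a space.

√295 = [17; 5,1,2,3,2,6,2,3,2,1,5,34, …], period ℓ=12 (even) → k=11
step 0: (17, 1)  from 17·(1,0) + (0,1)
step 1: (86, 5)  from 5·(17,1) + (1,0)
step 2: (103, 6)  from 1·(86,5) + (17,1)
step 3: (292, 17)  from 2·(103,6) + (86,5)
step 4: (979, 57)  from 3·(292,17) + (103,6)
step 5: (2250, 131)  from 2·(979,57) + (292,17)
step 6: (14479, 843)  from 6·(2250,131) + (979,57)
…
step 9: (247414, 14405)  from 2·(108103,6294) + (31208,1817)
step 10: (355517, 20699)  from 1·(247414,14405) + (108103,6294)
step 11: (2024999, 117900)  from 5·(355517,20699) + (247414,14405)
→ (2024999, 117900).  Check: 2024999²=4100620950001, 295·117900²=4100620950000, difference 1.

2024999 117900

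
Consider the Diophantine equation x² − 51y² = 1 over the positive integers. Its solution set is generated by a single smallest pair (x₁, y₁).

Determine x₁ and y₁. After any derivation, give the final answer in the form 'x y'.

d=51: √d = [7; 7,14] (ℓ=2, even), read p_1/q_1
k=0  a_k=7  p_k/q_k = 7/1
k=1  a_k=7  p_k/q_k = 50/7
fundamental: x₁=50, y₁=7  (since 2500 − 51·49 = 1)

50 7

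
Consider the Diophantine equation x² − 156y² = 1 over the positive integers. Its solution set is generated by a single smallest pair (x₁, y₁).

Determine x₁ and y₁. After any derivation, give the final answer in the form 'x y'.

25 2

[12; 2,24] for √156; ℓ=2 ⇒ convergent index 1
i=0: a=12 ⇒ p=12, q=1
i=1: a=2 ⇒ p=25, q=2
→ (25, 2).  Check: 25²=625, 156·2²=624, difference 1.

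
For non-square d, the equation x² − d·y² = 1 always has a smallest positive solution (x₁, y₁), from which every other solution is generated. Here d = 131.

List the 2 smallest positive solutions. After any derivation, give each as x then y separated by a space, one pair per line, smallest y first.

10610 927
225144199 19670940

√131 → a₀=11, period (2,4,11,4,2,22); ℓ=6 even so k=5
i=0: a=11 ⇒ p=11, q=1
…
i=2: a=4 ⇒ p=103, q=9
…
i=4: a=4 ⇒ p=4727, q=413
i=5: a=2 ⇒ p=10610, q=927
→ (10610, 927).  Check: 10610²=112572100, 131·927²=112572099, difference 1.
k=2:  x_2 = 10610·10610+131·927·927 = 225144199,  y_2 = 10610·927+927·10610 = 19670940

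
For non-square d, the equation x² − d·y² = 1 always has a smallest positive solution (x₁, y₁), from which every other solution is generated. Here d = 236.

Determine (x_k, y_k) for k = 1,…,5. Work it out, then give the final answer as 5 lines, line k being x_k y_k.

√236 = [15; 2,1,3,5,1,6,1,5,3,1,2,30, …], period ℓ=12 (even) → k=11
step 0: (15, 1)  from 15·(1,0) + (0,1)
step 1: (31, 2)  from 2·(15,1) + (1,0)
step 2: (46, 3)  from 1·(31,2) + (15,1)
step 3: (169, 11)  from 3·(46,3) + (31,2)
step 4: (891, 58)  from 5·(169,11) + (46,3)
step 5: (1060, 69)  from 1·(891,58) + (169,11)
…
step 9: (154729, 10072)  from 3·(48806,3177) + (8311,541)
step 10: (203535, 13249)  from 1·(154729,10072) + (48806,3177)
step 11: (561799, 36570)  from 2·(203535,13249) + (154729,10072)
→ (561799, 36570).  Check: 561799²=315618116401, 236·36570²=315618116400, difference 1.
(561799+36570√236)^2 = 631236232801 + 41089978860√236
(561799+36570√236)^3 = 709255768702176199 + 46168618067101710√236
(561799+36570√236)^4 = 796918363201596536611201 + 51874966922918257173720√236
(561799+36570√236)^5 = 895415879055878209574570044999 + 58286609084610939305810342850√236

561799 36570
631236232801 41089978860
709255768702176199 46168618067101710
796918363201596536611201 51874966922918257173720
895415879055878209574570044999 58286609084610939305810342850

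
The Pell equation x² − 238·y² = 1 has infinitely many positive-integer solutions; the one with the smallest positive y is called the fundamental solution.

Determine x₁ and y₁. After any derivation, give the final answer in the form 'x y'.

11663 756

√238 = [15; 2,2,1,14,1,2,2,30, …], period ℓ=8 (even) → k=7
step 0: (15, 1)  from 15·(1,0) + (0,1)
step 1: (31, 2)  from 2·(15,1) + (1,0)
step 2: (77, 5)  from 2·(31,2) + (15,1)
…
step 5: (1697, 110)  from 1·(1589,103) + (108,7)
step 6: (4983, 323)  from 2·(1697,110) + (1589,103)
step 7: (11663, 756)  from 2·(4983,323) + (1697,110)
fundamental: x₁=11663, y₁=756  (since 136025569 − 238·571536 = 1)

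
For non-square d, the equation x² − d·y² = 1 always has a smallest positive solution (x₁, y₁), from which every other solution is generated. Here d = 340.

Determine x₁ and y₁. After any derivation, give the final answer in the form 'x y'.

√340 = [18; 2,3,1,1,1,…,3,2,36, …], period ℓ=14 (even) → k=13
i=0: a=18 ⇒ p=18, q=1
…
i=6: a=1 ⇒ p=756, q=41
i=7: a=8 ⇒ p=6509, q=353
…
i=11: a=1 ⇒ p=34813, q=1888
i=12: a=3 ⇒ p=125478, q=6805
i=13: a=2 ⇒ p=285769, q=15498
(x₁, y₁) = (285769, 15498);  285769² − 340·15498² = 1 ✓

285769 15498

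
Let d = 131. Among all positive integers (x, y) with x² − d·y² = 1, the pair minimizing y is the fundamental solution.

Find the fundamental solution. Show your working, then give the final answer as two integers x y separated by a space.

d=131: √d = [11; 2,4,11,4,2,22] (ℓ=6, even), read p_5/q_5
a_0=11:  p_0=11·1+0=11,  q_0=11·0+1=1
a_1=2:  p_1=2·11+1=23,  q_1=2·1+0=2
a_2=4:  p_2=4·23+11=103,  q_2=4·2+1=9
a_3=11:  p_3=11·103+23=1156,  q_3=11·9+2=101
a_4=4:  p_4=4·1156+103=4727,  q_4=4·101+9=413
a_5=2:  p_5=2·4727+1156=10610,  q_5=2·413+101=927
(x₁, y₁) = (10610, 927);  10610² − 131·927² = 1 ✓

10610 927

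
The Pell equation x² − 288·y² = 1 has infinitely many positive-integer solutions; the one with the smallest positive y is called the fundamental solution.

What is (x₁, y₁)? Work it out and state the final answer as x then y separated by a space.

d=288: √d = [16; 1,32] (ℓ=2, even), read p_1/q_1
step 0: (16, 1)  from 16·(1,0) + (0,1)
step 1: (17, 1)  from 1·(16,1) + (1,0)
→ (17, 1).  Check: 17²=289, 288·1²=288, difference 1.

17 1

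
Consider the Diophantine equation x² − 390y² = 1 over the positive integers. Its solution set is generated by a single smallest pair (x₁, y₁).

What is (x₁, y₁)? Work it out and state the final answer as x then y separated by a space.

79 4

[19; 1,2,1,38] for √390; ℓ=4 ⇒ convergent index 3
i=0: a=19 ⇒ p=19, q=1
…
i=2: a=2 ⇒ p=59, q=3
i=3: a=1 ⇒ p=79, q=4
→ (79, 4).  Check: 79²=6241, 390·4²=6240, difference 1.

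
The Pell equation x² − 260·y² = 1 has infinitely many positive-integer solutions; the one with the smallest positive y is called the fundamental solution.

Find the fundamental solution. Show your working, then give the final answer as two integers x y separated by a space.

√260 = [16; 8,32, …], period ℓ=2 (even) → k=1
i=0: a=16 ⇒ p=16, q=1
i=1: a=8 ⇒ p=129, q=8
→ (129, 8).  Check: 129²=16641, 260·8²=16640, difference 1.

129 8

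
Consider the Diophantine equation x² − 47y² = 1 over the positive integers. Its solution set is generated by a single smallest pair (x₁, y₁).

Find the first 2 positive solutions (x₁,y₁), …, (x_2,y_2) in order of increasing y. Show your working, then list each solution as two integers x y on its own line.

48 7
4607 672

√47 → a₀=6, period (1,5,1,12); ℓ=4 even so k=3
a_0=6:  p_0=6·1+0=6,  q_0=6·0+1=1
a_1=1:  p_1=1·6+1=7,  q_1=1·1+0=1
a_2=5:  p_2=5·7+6=41,  q_2=5·1+1=6
a_3=1:  p_3=1·41+7=48,  q_3=1·6+1=7
(x₁, y₁) = (48, 7);  48² − 47·7² = 1 ✓
(x_2, y_2) = (48·48 + 47·7·7, 48·7 + 7·48) = (4607, 672)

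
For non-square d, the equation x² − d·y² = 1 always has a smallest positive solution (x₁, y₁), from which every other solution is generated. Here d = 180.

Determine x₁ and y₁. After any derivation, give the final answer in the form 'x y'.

√180 → a₀=13, period (2,2,2,26); ℓ=4 even so k=3
a_0=13:  p_0=13·1+0=13,  q_0=13·0+1=1
a_1=2:  p_1=2·13+1=27,  q_1=2·1+0=2
a_2=2:  p_2=2·27+13=67,  q_2=2·2+1=5
a_3=2:  p_3=2·67+27=161,  q_3=2·5+2=12
fundamental: x₁=161, y₁=12  (since 25921 − 180·144 = 1)

161 12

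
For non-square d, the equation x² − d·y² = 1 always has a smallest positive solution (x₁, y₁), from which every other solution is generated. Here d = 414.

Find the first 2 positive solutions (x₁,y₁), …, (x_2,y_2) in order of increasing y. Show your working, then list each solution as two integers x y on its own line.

24335 1196
1184384449 58209320

d=414: √d = [20; 2,1,7,2,7,1,2,40] (ℓ=8, even), read p_7/q_7
a_0=20:  p_0=20·1+0=20,  q_0=20·0+1=1
a_1=2:  p_1=2·20+1=41,  q_1=2·1+0=2
…
a_4=2:  p_4=2·468+61=997,  q_4=2·23+3=49
a_5=7:  p_5=7·997+468=7447,  q_5=7·49+23=366
a_6=1:  p_6=1·7447+997=8444,  q_6=1·366+49=415
a_7=2:  p_7=2·8444+7447=24335,  q_7=2·415+366=1196
→ (24335, 1196).  Check: 24335²=592192225, 414·1196²=592192224, difference 1.
(24335+1196√414)^2 = 1184384449 + 58209320√414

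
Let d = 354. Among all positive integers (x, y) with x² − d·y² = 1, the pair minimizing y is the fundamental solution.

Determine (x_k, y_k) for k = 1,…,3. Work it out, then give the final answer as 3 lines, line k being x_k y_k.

d=354: √d = [18; 1,4,2,2,18,2,2,4,1,36] (ℓ=10, even), read p_9/q_9
step 0: (18, 1)  from 18·(1,0) + (0,1)
…
step 2: (94, 5)  from 4·(19,1) + (18,1)
step 3: (207, 11)  from 2·(94,5) + (19,1)
…
step 5: (9351, 497)  from 18·(508,27) + (207,11)
…
step 8: (210294, 11177)  from 4·(47771,2539) + (19210,1021)
step 9: (258065, 13716)  from 1·(210294,11177) + (47771,2539)
(x₁, y₁) = (258065, 13716);  258065² − 354·13716² = 1 ✓
(258065+13716√354)^2 = 133195088449 + 7079239080√354
(258065+13716√354)^3 = 68745981000924305 + 3653807666346684√354

258065 13716
133195088449 7079239080
68745981000924305 3653807666346684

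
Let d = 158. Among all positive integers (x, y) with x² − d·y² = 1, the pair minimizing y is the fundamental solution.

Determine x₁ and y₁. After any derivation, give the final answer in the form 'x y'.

7743 616

√158 → a₀=12, period (1,1,3,12,3,1,1,24); ℓ=8 even so k=7
k=0  a_k=12  p_k/q_k = 12/1
k=1  a_k=1  p_k/q_k = 13/1
k=2  a_k=1  p_k/q_k = 25/2
…
k=4  a_k=12  p_k/q_k = 1081/86
k=5  a_k=3  p_k/q_k = 3331/265
k=6  a_k=1  p_k/q_k = 4412/351
k=7  a_k=1  p_k/q_k = 7743/616
fundamental: x₁=7743, y₁=616  (since 59954049 − 158·379456 = 1)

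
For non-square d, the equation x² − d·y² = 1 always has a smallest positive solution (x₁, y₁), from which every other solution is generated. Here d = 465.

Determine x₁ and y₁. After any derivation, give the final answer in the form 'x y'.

15871 736

√465 = [21; 1,1,3,2,2,2,3,1,1,42, …], period ℓ=10 (even) → k=9
step 0: (21, 1)  from 21·(1,0) + (0,1)
step 1: (22, 1)  from 1·(21,1) + (1,0)
…
step 4: (345, 16)  from 2·(151,7) + (43,2)
step 5: (841, 39)  from 2·(345,16) + (151,7)
step 6: (2027, 94)  from 2·(841,39) + (345,16)
step 7: (6922, 321)  from 3·(2027,94) + (841,39)
step 8: (8949, 415)  from 1·(6922,321) + (2027,94)
step 9: (15871, 736)  from 1·(8949,415) + (6922,321)
(x₁, y₁) = (15871, 736);  15871² − 465·736² = 1 ✓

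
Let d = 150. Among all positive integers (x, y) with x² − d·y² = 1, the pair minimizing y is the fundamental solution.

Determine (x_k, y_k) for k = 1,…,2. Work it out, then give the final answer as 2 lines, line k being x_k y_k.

√150 = [12; 4,24, …], period ℓ=2 (even) → k=1
i=0: a=12 ⇒ p=12, q=1
i=1: a=4 ⇒ p=49, q=4
→ (49, 4).  Check: 49²=2401, 150·4²=2400, difference 1.
k=2:  x_2 = 49·49+150·4·4 = 4801,  y_2 = 49·4+4·49 = 392

49 4
4801 392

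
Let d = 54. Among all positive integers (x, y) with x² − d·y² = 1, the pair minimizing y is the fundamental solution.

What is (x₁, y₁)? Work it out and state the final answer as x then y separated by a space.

√54 → a₀=7, period (2,1,6,1,2,14); ℓ=6 even so k=5
i=0: a=7 ⇒ p=7, q=1
i=1: a=2 ⇒ p=15, q=2
i=2: a=1 ⇒ p=22, q=3
i=3: a=6 ⇒ p=147, q=20
i=4: a=1 ⇒ p=169, q=23
i=5: a=2 ⇒ p=485, q=66
→ (485, 66).  Check: 485²=235225, 54·66²=235224, difference 1.

485 66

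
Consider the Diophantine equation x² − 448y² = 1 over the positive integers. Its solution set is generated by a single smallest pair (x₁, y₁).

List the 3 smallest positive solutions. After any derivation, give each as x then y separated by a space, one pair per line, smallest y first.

127 6
32257 1524
8193151 387090

d=448: √d = [21; 6,42] (ℓ=2, even), read p_1/q_1
i=0: a=21 ⇒ p=21, q=1
i=1: a=6 ⇒ p=127, q=6
fundamental: x₁=127, y₁=6  (since 16129 − 448·36 = 1)
(x_2, y_2) = (127·127 + 448·6·6, 127·6 + 6·127) = (32257, 1524)
(x_3, y_3) = (127·32257 + 448·6·1524, 127·1524 + 6·32257) = (8193151, 387090)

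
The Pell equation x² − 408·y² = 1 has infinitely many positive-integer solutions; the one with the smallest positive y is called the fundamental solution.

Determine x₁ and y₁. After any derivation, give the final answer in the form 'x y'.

101 5

d=408: √d = [20; 5,40] (ℓ=2, even), read p_1/q_1
k=0  a_k=20  p_k/q_k = 20/1
k=1  a_k=5  p_k/q_k = 101/5
fundamental: x₁=101, y₁=5  (since 10201 − 408·25 = 1)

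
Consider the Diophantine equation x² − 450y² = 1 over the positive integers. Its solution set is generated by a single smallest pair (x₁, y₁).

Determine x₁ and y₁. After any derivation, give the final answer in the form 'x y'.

19601 924

[21; 4,1,2,4,2,1,4,42] for √450; ℓ=8 ⇒ convergent index 7
i=0: a=21 ⇒ p=21, q=1
…
i=3: a=2 ⇒ p=297, q=14
…
i=6: a=1 ⇒ p=4179, q=197
i=7: a=4 ⇒ p=19601, q=924
fundamental: x₁=19601, y₁=924  (since 384199201 − 450·853776 = 1)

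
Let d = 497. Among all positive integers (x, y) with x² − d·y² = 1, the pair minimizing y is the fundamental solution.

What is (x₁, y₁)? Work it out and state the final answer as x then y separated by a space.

[22; 3,2,2,5,6,5,2,2,3,44] for √497; ℓ=10 ⇒ convergent index 9
step 0: (22, 1)  from 22·(1,0) + (0,1)
step 1: (67, 3)  from 3·(22,1) + (1,0)
step 2: (156, 7)  from 2·(67,3) + (22,1)
step 3: (379, 17)  from 2·(156,7) + (67,3)
step 4: (2051, 92)  from 5·(379,17) + (156,7)
…
step 7: (143637, 6443)  from 2·(65476,2937) + (12685,569)
step 8: (352750, 15823)  from 2·(143637,6443) + (65476,2937)
step 9: (1201887, 53912)  from 3·(352750,15823) + (143637,6443)
→ (1201887, 53912).  Check: 1201887²=1444532360769, 497·53912²=1444532360768, difference 1.

1201887 53912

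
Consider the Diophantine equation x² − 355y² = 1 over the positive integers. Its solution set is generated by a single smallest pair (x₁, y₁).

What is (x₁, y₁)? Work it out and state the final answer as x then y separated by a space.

954809 50676

√355 = [18; 1,5,3,3,1,6,1,3,3,5,1,36, …], period ℓ=12 (even) → k=11
k=0  a_k=18  p_k/q_k = 18/1
k=1  a_k=1  p_k/q_k = 19/1
k=2  a_k=5  p_k/q_k = 113/6
…
k=4  a_k=3  p_k/q_k = 1187/63
…
k=6  a_k=6  p_k/q_k = 10457/555
k=7  a_k=1  p_k/q_k = 12002/637
…
k=10  a_k=5  p_k/q_k = 803418/42641
k=11  a_k=1  p_k/q_k = 954809/50676
→ (954809, 50676).  Check: 954809²=911660226481, 355·50676²=911660226480, difference 1.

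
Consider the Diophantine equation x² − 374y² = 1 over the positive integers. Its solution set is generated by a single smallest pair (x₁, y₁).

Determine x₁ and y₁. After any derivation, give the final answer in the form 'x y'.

d=374: √d = [19; 2,1,18,1,2,38] (ℓ=6, even), read p_5/q_5
i=0: a=19 ⇒ p=19, q=1
i=1: a=2 ⇒ p=39, q=2
…
i=3: a=18 ⇒ p=1083, q=56
i=4: a=1 ⇒ p=1141, q=59
i=5: a=2 ⇒ p=3365, q=174
fundamental: x₁=3365, y₁=174  (since 11323225 − 374·30276 = 1)

3365 174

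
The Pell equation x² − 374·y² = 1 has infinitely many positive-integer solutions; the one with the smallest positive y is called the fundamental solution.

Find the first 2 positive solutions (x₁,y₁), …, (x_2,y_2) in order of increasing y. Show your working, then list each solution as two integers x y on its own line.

3365 174
22646449 1171020

[19; 2,1,18,1,2,38] for √374; ℓ=6 ⇒ convergent index 5
step 0: (19, 1)  from 19·(1,0) + (0,1)
…
step 4: (1141, 59)  from 1·(1083,56) + (58,3)
step 5: (3365, 174)  from 2·(1141,59) + (1083,56)
(x₁, y₁) = (3365, 174);  3365² − 374·174² = 1 ✓
k=2:  x_2 = 3365·3365+374·174·174 = 22646449,  y_2 = 3365·174+174·3365 = 1171020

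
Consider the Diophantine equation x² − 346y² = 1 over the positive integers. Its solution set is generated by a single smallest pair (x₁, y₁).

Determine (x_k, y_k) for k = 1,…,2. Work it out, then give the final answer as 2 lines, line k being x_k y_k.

[18; 1,1,1,1,36] for √346; ℓ=5 ⇒ convergent index 9
i=0: a=18 ⇒ p=18, q=1
i=1: a=1 ⇒ p=19, q=1
i=2: a=1 ⇒ p=37, q=2
…
i=6: a=1 ⇒ p=3497, q=188
…
i=8: a=1 ⇒ p=10398, q=559
i=9: a=1 ⇒ p=17299, q=930
fundamental: x₁=17299, y₁=930  (since 299255401 − 346·864900 = 1)
k=2:  x_2 = 17299·17299+346·930·930 = 598510801,  y_2 = 17299·930+930·17299 = 32176140

17299 930
598510801 32176140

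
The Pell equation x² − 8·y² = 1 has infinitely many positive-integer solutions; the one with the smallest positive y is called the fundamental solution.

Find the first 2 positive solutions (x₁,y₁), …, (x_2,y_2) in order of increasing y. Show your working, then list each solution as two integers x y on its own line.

3 1
17 6

[2; 1,4] for √8; ℓ=2 ⇒ convergent index 1
i=0: a=2 ⇒ p=2, q=1
i=1: a=1 ⇒ p=3, q=1
fundamental: x₁=3, y₁=1  (since 9 − 8·1 = 1)
(x_2, y_2) = (3·3 + 8·1·1, 3·1 + 1·3) = (17, 6)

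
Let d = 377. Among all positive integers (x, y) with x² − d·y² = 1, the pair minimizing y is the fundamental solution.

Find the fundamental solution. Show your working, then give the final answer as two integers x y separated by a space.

233 12

√377 → a₀=19, period (2,2,2,38); ℓ=4 even so k=3
i=0: a=19 ⇒ p=19, q=1
i=1: a=2 ⇒ p=39, q=2
i=2: a=2 ⇒ p=97, q=5
i=3: a=2 ⇒ p=233, q=12
→ (233, 12).  Check: 233²=54289, 377·12²=54288, difference 1.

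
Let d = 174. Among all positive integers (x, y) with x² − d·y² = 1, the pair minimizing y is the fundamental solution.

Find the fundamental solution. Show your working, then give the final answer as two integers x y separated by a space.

√174 → a₀=13, period (5,4,5,26); ℓ=4 even so k=3
i=0: a=13 ⇒ p=13, q=1
…
i=2: a=4 ⇒ p=277, q=21
i=3: a=5 ⇒ p=1451, q=110
(x₁, y₁) = (1451, 110);  1451² − 174·110² = 1 ✓

1451 110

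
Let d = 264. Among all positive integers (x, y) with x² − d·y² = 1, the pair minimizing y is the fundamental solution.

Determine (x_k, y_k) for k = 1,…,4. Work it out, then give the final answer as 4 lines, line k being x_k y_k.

√264 = [16; 4,32, …], period ℓ=2 (even) → k=1
a_0=16:  p_0=16·1+0=16,  q_0=16·0+1=1
a_1=4:  p_1=4·16+1=65,  q_1=4·1+0=4
fundamental: x₁=65, y₁=4  (since 4225 − 264·16 = 1)
k=2:  x_2 = 65·65+264·4·4 = 8449,  y_2 = 65·4+4·65 = 520
k=3:  x_3 = 65·8449+264·4·520 = 1098305,  y_3 = 65·520+4·8449 = 67596
k=4:  x_4 = 65·1098305+264·4·67596 = 142771201,  y_4 = 65·67596+4·1098305 = 8786960

65 4
8449 520
1098305 67596
142771201 8786960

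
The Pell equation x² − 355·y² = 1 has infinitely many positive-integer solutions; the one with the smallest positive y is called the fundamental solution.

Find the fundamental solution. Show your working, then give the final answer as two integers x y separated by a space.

d=355: √d = [18; 1,5,3,3,1,6,1,3,3,5,1,36] (ℓ=12, even), read p_11/q_11
a_0=18:  p_0=18·1+0=18,  q_0=18·0+1=1
…
a_4=3:  p_4=3·358+113=1187,  q_4=3·19+6=63
a_5=1:  p_5=1·1187+358=1545,  q_5=1·63+19=82
…
a_7=1:  p_7=1·10457+1545=12002,  q_7=1·555+82=637
…
a_10=5:  p_10=5·151391+46463=803418,  q_10=5·8035+2466=42641
a_11=1:  p_11=1·803418+151391=954809,  q_11=1·42641+8035=50676
→ (954809, 50676).  Check: 954809²=911660226481, 355·50676²=911660226480, difference 1.

954809 50676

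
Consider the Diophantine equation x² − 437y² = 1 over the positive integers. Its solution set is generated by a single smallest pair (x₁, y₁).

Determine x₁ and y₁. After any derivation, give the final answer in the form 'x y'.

4599 220

[20; 1,9,2,9,1,40] for √437; ℓ=6 ⇒ convergent index 5
a_0=20:  p_0=20·1+0=20,  q_0=20·0+1=1
…
a_3=2:  p_3=2·209+21=439,  q_3=2·10+1=21
a_4=9:  p_4=9·439+209=4160,  q_4=9·21+10=199
a_5=1:  p_5=1·4160+439=4599,  q_5=1·199+21=220
fundamental: x₁=4599, y₁=220  (since 21150801 − 437·48400 = 1)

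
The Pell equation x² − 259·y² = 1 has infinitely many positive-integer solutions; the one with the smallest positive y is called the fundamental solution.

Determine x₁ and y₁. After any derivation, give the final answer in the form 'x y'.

√259 → a₀=16, period (10,1,2,3,4,3,2,1,10,32); ℓ=10 even so k=9
k=0  a_k=16  p_k/q_k = 16/1
k=1  a_k=10  p_k/q_k = 161/10
…
k=3  a_k=2  p_k/q_k = 515/32
…
k=5  a_k=4  p_k/q_k = 7403/460
k=6  a_k=3  p_k/q_k = 23931/1487
…
k=8  a_k=1  p_k/q_k = 79196/4921
k=9  a_k=10  p_k/q_k = 847225/52644
fundamental: x₁=847225, y₁=52644  (since 717790200625 − 259·2771390736 = 1)

847225 52644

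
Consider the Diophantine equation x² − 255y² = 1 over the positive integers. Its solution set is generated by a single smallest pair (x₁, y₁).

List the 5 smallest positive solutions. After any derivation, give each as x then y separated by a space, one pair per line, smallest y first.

16 1
511 32
16336 1023
522241 32704
16695376 1045505

√255 → a₀=15, period (1,30); ℓ=2 even so k=1
i=0: a=15 ⇒ p=15, q=1
i=1: a=1 ⇒ p=16, q=1
→ (16, 1).  Check: 16²=256, 255·1²=255, difference 1.
(16+1√255)^2 = 511 + 32√255
(16+1√255)^3 = 16336 + 1023√255
(16+1√255)^4 = 522241 + 32704√255
(16+1√255)^5 = 16695376 + 1045505√255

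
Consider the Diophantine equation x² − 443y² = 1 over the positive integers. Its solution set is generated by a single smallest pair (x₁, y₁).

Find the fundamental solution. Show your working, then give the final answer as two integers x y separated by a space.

√443 → a₀=21, period (21,42); ℓ=2 even so k=1
i=0: a=21 ⇒ p=21, q=1
i=1: a=21 ⇒ p=442, q=21
(x₁, y₁) = (442, 21);  442² − 443·21² = 1 ✓

442 21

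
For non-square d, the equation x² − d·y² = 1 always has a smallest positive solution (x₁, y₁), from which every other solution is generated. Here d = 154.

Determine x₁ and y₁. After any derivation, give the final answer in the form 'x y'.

21295 1716

√154 = [12; 2,2,3,1,2,1,3,2,2,24, …], period ℓ=10 (even) → k=9
i=0: a=12 ⇒ p=12, q=1
…
i=2: a=2 ⇒ p=62, q=5
…
i=6: a=1 ⇒ p=1030, q=83
i=7: a=3 ⇒ p=3847, q=310
i=8: a=2 ⇒ p=8724, q=703
i=9: a=2 ⇒ p=21295, q=1716
fundamental: x₁=21295, y₁=1716  (since 453477025 − 154·2944656 = 1)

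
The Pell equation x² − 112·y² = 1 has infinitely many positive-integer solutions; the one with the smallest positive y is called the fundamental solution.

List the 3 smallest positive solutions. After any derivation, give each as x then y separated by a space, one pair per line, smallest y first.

√112 = [10; 1,1,2,1,1,20, …], period ℓ=6 (even) → k=5
a_0=10:  p_0=10·1+0=10,  q_0=10·0+1=1
a_1=1:  p_1=1·10+1=11,  q_1=1·1+0=1
a_2=1:  p_2=1·11+10=21,  q_2=1·1+1=2
a_3=2:  p_3=2·21+11=53,  q_3=2·2+1=5
a_4=1:  p_4=1·53+21=74,  q_4=1·5+2=7
a_5=1:  p_5=1·74+53=127,  q_5=1·7+5=12
(x₁, y₁) = (127, 12);  127² − 112·12² = 1 ✓
n=2: (127,12)∘(127,12) = (127·127+112·12·12, 127·12+12·127) = (32257,3048)
n=3: (32257,3048)∘(127,12) = (127·32257+112·12·3048, 127·3048+12·32257) = (8193151,774180)

127 12
32257 3048
8193151 774180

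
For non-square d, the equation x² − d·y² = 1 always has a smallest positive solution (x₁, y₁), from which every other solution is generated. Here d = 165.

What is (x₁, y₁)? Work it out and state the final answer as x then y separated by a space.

1079 84

√165 → a₀=12, period (1,5,2,5,1,24); ℓ=6 even so k=5
step 0: (12, 1)  from 12·(1,0) + (0,1)
step 1: (13, 1)  from 1·(12,1) + (1,0)
…
step 3: (167, 13)  from 2·(77,6) + (13,1)
step 4: (912, 71)  from 5·(167,13) + (77,6)
step 5: (1079, 84)  from 1·(912,71) + (167,13)
(x₁, y₁) = (1079, 84);  1079² − 165·84² = 1 ✓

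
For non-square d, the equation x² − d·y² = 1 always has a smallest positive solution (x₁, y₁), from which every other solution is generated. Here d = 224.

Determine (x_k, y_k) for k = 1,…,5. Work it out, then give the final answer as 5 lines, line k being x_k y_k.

15 1
449 30
13455 899
403201 26940
12082575 807301

√224 → a₀=14, period (1,28); ℓ=2 even so k=1
step 0: (14, 1)  from 14·(1,0) + (0,1)
step 1: (15, 1)  from 1·(14,1) + (1,0)
(x₁, y₁) = (15, 1);  15² − 224·1² = 1 ✓
k=2:  x_2 = 15·15+224·1·1 = 449,  y_2 = 15·1+1·15 = 30
k=3:  x_3 = 15·449+224·1·30 = 13455,  y_3 = 15·30+1·449 = 899
k=4:  x_4 = 15·13455+224·1·899 = 403201,  y_4 = 15·899+1·13455 = 26940
k=5:  x_5 = 15·403201+224·1·26940 = 12082575,  y_5 = 15·26940+1·403201 = 807301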